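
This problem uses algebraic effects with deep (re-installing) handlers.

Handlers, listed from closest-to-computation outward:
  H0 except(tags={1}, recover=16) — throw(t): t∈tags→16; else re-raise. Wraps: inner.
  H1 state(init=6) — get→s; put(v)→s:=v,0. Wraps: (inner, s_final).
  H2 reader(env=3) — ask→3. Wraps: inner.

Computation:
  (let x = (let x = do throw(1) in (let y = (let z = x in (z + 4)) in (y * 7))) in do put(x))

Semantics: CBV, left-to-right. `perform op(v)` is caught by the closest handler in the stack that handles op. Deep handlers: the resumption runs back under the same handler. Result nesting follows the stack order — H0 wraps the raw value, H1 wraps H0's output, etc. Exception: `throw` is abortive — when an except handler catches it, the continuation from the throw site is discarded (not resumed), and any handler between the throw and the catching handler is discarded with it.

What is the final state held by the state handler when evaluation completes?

Working:
throw(1) @ H0 caught ⇒ 16
H1 returns (16, 6)
H2 returns (16, 6)
= (16, 6)

Answer: 6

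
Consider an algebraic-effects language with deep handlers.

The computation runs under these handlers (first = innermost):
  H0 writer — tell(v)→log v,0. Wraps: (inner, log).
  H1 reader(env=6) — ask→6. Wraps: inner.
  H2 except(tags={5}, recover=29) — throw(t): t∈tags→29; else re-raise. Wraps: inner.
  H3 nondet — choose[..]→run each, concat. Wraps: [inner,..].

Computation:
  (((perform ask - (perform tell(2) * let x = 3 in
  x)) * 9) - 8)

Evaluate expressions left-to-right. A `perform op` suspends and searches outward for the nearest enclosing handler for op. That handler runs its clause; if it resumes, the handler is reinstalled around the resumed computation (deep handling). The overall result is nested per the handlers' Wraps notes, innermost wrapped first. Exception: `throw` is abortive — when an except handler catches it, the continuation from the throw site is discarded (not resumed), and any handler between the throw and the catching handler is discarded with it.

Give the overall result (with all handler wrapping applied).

Answer: [(46, (2))]

Step-by-step:
ask @ H1 ⇒ 6
tell(2) @ H0 ⇒ log+=2
H0 returns (46, (2))
H1 returns (46, (2))
H2 returns (46, (2))
H3 returns [(46, (2))]
= [(46, (2))]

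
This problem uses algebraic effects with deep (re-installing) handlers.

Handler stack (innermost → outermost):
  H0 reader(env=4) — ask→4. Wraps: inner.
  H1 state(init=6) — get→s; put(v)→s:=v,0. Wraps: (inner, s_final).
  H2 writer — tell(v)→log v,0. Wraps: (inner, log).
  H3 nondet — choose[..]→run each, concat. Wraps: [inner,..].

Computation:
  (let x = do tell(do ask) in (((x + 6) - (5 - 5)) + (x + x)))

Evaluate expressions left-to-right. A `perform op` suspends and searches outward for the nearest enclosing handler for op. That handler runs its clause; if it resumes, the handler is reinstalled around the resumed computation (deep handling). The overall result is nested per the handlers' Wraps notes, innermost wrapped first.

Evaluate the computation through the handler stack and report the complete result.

Answer: [((6, 6), (4))]

Step-by-step:
ask @ H0 ⇒ 4
tell(4) @ H2 ⇒ log+=4
H0 returns 6
H1 returns (6, 6)
H2 returns ((6, 6), (4))
H3 returns [((6, 6), (4))]
= [((6, 6), (4))]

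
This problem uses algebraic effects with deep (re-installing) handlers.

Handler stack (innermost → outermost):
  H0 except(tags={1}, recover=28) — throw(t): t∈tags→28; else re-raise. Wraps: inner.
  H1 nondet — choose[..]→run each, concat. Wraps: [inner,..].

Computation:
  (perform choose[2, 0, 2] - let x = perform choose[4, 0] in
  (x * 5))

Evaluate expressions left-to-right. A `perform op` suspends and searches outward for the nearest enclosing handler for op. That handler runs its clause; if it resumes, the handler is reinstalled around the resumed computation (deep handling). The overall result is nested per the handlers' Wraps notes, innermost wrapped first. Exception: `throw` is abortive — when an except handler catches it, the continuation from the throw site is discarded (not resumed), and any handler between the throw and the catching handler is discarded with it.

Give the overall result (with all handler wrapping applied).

Step-by-step:
choose[2, 0, 2] @ H1
  branch[0] choose=2:
    choose[4, 0] @ H1
      branch[0] choose=4:
        H0 returns -18
        H1 returns [-18]
      branch[1] choose=0:
        H0 returns 2
        H1 returns [2]
  branch[1] choose=0:
    choose[4, 0] @ H1
      branch[0] choose=4:
        H0 returns -20
        H1 returns [-20]
      branch[1] choose=0:
        H0 returns 0
        H1 returns [0]
  branch[2] choose=2:
    choose[4, 0] @ H1
      branch[0] choose=4:
        H0 returns -18
        H1 returns [-18]
      branch[1] choose=0:
        H0 returns 2
        H1 returns [2]
= [-18, 2, -20, 0, -18, 2]

Answer: [-18, 2, -20, 0, -18, 2]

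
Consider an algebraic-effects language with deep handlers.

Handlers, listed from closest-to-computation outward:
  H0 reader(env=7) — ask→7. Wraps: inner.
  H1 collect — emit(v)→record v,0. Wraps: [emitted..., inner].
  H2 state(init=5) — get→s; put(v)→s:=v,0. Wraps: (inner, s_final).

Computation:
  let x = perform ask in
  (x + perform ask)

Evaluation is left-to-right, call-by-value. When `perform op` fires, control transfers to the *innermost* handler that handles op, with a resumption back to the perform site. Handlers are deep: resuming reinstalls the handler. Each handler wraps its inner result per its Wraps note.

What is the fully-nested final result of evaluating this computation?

Answer: ([14], 5)

Evaluation trace:
ask @ H0 ⇒ 7
ask @ H0 ⇒ 7
H0 returns 14
H1 returns [14]
H2 returns ([14], 5)
= ([14], 5)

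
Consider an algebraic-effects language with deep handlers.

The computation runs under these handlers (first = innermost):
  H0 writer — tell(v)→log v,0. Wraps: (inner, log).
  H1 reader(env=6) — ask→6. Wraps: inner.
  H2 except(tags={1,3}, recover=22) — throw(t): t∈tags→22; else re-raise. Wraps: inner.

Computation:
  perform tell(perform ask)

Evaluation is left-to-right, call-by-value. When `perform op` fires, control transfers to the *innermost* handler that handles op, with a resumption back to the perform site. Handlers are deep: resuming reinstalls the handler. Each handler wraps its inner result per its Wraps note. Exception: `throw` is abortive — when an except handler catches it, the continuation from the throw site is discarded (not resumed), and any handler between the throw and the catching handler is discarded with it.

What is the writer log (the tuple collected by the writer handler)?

Working:
ask @ H1 ⇒ 6
tell(6) @ H0 ⇒ log+=6
H0 returns (0, (6))
H1 returns (0, (6))
H2 returns (0, (6))
= (0, (6))

Answer: (6)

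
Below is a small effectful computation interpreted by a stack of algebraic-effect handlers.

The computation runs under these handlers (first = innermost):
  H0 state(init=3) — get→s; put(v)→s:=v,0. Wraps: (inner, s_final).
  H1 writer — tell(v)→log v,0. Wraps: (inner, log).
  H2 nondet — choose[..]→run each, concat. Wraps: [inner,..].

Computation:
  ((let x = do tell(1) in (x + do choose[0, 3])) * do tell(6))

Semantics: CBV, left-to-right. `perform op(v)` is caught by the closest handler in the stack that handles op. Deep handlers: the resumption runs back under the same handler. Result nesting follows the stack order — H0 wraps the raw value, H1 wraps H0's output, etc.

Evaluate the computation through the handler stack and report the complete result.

Answer: [((0, 3), (1, 6)), ((0, 3), (1, 6))]

Evaluation trace:
tell(1) @ H1 ⇒ log+=1
choose[0, 3] @ H2
  branch[0] choose=0:
    tell(6) @ H1 ⇒ log+=6
    H0 returns (0, 3)
    H1 returns ((0, 3), (1, 6))
    H2 returns [((0, 3), (1, 6))]
  branch[1] choose=3:
    tell(6) @ H1 ⇒ log+=6
    H0 returns (0, 3)
    H1 returns ((0, 3), (1, 6))
    H2 returns [((0, 3), (1, 6))]
= [((0, 3), (1, 6)), ((0, 3), (1, 6))]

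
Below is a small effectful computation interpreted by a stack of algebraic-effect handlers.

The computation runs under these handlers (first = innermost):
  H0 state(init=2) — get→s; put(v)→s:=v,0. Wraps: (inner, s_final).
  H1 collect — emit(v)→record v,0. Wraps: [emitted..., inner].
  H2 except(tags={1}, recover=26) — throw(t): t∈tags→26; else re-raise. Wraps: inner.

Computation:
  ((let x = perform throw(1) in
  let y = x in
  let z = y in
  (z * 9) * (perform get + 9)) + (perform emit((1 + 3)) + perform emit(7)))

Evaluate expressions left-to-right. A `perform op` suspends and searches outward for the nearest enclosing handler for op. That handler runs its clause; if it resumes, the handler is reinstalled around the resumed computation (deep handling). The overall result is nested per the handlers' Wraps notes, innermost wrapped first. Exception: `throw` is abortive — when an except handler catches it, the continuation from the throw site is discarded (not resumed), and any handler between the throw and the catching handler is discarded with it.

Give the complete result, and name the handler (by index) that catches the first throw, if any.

Answer: 26 ; first throw caught by: H2

Working:
throw(1) @ H2 caught ⇒ 26
= 26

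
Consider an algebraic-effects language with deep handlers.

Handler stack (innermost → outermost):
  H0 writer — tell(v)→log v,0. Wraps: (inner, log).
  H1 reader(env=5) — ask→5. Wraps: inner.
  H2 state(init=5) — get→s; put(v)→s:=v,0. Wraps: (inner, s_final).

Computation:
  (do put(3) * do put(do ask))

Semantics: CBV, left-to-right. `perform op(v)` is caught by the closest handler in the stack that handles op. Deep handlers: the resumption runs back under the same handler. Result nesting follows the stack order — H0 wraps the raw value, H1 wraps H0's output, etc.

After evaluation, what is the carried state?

Working:
put(3) @ H2 ⇒ s:=3
ask @ H1 ⇒ 5
put(5) @ H2 ⇒ s:=5
H0 returns (0, ())
H1 returns (0, ())
H2 returns ((0, ()), 5)
= ((0, ()), 5)

Answer: 5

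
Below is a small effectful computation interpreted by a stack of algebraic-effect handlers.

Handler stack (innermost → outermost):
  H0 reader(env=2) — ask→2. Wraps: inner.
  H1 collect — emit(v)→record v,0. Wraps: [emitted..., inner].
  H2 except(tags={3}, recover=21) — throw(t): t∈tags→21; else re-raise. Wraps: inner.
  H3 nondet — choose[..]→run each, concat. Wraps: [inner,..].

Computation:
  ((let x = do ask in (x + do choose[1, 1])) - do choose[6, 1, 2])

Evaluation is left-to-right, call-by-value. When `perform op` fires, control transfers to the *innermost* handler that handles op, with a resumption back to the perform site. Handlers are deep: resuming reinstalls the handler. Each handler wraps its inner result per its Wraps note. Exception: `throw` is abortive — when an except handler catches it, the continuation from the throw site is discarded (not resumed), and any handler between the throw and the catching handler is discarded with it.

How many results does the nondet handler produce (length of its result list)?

Step-by-step:
ask @ H0 ⇒ 2
choose[1, 1] @ H3
  branch[0] choose=1:
    choose[6, 1, 2] @ H3
      branch[0] choose=6:
        H0 returns -3
        H1 returns [-3]
        H2 returns [-3]
        H3 returns [[-3]]
      branch[1] choose=1:
        H0 returns 2
        H1 returns [2]
        H2 returns [2]
        H3 returns [[2]]
      branch[2] choose=2:
        H0 returns 1
        H1 returns [1]
        H2 returns [1]
        H3 returns [[1]]
  branch[1] choose=1:
    choose[6, 1, 2] @ H3
      branch[0] choose=6:
        H0 returns -3
        H1 returns [-3]
        H2 returns [-3]
        H3 returns [[-3]]
      branch[1] choose=1:
        H0 returns 2
        H1 returns [2]
        H2 returns [2]
        H3 returns [[2]]
      branch[2] choose=2:
        H0 returns 1
        H1 returns [1]
        H2 returns [1]
        H3 returns [[1]]
= [[-3], [2], [1], [-3], [2], [1]]

Answer: 6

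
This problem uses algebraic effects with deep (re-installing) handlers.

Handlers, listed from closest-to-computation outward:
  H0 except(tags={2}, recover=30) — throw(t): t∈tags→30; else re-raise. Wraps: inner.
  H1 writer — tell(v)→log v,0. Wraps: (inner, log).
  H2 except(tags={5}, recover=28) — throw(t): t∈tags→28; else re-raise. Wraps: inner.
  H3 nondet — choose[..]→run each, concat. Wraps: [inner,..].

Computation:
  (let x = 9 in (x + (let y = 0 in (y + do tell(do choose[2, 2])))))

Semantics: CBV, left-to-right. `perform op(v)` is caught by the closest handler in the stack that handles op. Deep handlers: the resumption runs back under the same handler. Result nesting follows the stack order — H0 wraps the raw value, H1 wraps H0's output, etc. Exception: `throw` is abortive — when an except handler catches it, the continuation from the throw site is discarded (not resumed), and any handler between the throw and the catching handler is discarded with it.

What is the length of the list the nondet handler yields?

Working:
choose[2, 2] @ H3
  branch[0] choose=2:
    tell(2) @ H1 ⇒ log+=2
    H0 returns 9
    H1 returns (9, (2))
    H2 returns (9, (2))
    H3 returns [(9, (2))]
  branch[1] choose=2:
    tell(2) @ H1 ⇒ log+=2
    H0 returns 9
    H1 returns (9, (2))
    H2 returns (9, (2))
    H3 returns [(9, (2))]
= [(9, (2)), (9, (2))]

Answer: 2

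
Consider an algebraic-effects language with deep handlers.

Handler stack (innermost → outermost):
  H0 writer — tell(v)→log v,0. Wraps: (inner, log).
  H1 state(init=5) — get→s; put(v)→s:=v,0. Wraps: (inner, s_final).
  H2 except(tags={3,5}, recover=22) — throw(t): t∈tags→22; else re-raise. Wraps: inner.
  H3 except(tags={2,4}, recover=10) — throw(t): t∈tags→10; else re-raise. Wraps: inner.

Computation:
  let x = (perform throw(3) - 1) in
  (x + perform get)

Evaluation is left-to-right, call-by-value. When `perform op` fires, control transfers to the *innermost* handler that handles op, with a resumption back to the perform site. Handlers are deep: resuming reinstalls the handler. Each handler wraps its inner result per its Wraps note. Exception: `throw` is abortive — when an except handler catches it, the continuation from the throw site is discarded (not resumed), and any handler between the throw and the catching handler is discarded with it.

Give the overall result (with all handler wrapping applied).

Answer: 22

Working:
throw(3) @ H2 caught ⇒ 22
H3 returns 22
= 22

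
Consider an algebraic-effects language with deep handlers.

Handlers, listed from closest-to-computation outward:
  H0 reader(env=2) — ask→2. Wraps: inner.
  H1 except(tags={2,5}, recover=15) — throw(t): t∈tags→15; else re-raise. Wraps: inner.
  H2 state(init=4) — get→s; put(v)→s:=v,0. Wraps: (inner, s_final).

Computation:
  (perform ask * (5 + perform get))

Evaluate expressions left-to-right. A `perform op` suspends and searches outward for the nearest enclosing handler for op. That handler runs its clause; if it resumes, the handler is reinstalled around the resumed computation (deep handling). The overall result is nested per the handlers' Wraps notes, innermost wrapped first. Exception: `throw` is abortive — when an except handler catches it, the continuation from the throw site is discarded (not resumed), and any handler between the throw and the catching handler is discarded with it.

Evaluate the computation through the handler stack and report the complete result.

Answer: (18, 4)

Evaluation trace:
ask @ H0 ⇒ 2
get @ H2 ⇒ 4
H0 returns 18
H1 returns 18
H2 returns (18, 4)
= (18, 4)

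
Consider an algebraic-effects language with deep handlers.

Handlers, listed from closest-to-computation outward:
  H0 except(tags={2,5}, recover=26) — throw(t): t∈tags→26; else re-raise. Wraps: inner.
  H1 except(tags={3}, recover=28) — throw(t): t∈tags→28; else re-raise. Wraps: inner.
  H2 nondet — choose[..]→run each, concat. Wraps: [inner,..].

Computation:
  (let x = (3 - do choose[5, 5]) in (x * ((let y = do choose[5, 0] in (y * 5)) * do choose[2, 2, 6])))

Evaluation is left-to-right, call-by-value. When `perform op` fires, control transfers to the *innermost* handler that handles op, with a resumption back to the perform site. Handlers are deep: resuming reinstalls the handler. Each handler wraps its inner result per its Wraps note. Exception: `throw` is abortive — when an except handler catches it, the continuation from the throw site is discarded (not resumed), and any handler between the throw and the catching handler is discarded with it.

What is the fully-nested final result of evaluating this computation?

Answer: [-100, -100, -300, 0, 0, 0, -100, -100, -300, 0, 0, 0]

Step-by-step:
choose[5, 5] @ H2
  branch[0] choose=5:
    choose[5, 0] @ H2
      branch[0] choose=5:
        choose[2, 2, 6] @ H2
          branch[0] choose=2:
            H0 returns -100
            H1 returns -100
            H2 returns [-100]
          branch[1] choose=2:
            H0 returns -100
            H1 returns -100
            H2 returns [-100]
          branch[2] choose=6:
            H0 returns -300
            H1 returns -300
            H2 returns [-300]
      branch[1] choose=0:
        choose[2, 2, 6] @ H2
          branch[0] choose=2:
            H0 returns 0
            H1 returns 0
            H2 returns [0]
          branch[1] choose=2:
            H0 returns 0
            H1 returns 0
            H2 returns [0]
          branch[2] choose=6:
            H0 returns 0
            H1 returns 0
            H2 returns [0]
  branch[1] choose=5:
    choose[5, 0] @ H2
      branch[0] choose=5:
        choose[2, 2, 6] @ H2
          branch[0] choose=2:
            H0 returns -100
            H1 returns -100
            H2 returns [-100]
          branch[1] choose=2:
            H0 returns -100
            H1 returns -100
            H2 returns [-100]
          branch[2] choose=6:
            H0 returns -300
            H1 returns -300
            H2 returns [-300]
      branch[1] choose=0:
        choose[2, 2, 6] @ H2
          branch[0] choose=2:
            H0 returns 0
            H1 returns 0
            H2 returns [0]
          branch[1] choose=2:
            H0 returns 0
            H1 returns 0
            H2 returns [0]
          branch[2] choose=6:
            H0 returns 0
            H1 returns 0
            H2 returns [0]
= [-100, -100, -300, 0, 0, 0, -100, -100, -300, 0, 0, 0]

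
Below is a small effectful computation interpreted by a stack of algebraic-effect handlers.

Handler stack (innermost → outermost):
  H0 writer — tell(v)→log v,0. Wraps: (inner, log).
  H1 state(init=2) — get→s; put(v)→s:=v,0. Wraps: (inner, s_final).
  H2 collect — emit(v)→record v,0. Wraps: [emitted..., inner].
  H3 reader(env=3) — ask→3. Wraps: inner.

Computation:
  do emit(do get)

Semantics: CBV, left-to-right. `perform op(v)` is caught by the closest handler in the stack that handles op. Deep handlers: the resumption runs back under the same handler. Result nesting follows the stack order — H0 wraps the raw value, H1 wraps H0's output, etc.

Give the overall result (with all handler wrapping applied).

Answer: [2, ((0, ()), 2)]

Step-by-step:
get @ H1 ⇒ 2
emit(2) @ H2 ⇒ out+=2
H0 returns (0, ())
H1 returns ((0, ()), 2)
H2 returns [2, ((0, ()), 2)]
H3 returns [2, ((0, ()), 2)]
= [2, ((0, ()), 2)]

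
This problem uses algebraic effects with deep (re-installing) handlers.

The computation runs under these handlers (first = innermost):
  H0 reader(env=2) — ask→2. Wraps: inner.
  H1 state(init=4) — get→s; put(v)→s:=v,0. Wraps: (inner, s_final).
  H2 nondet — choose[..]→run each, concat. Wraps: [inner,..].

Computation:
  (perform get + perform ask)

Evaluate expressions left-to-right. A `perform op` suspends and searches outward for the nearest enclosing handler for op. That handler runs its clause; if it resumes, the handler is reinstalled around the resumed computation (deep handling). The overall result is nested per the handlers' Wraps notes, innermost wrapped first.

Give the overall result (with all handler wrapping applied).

Evaluation trace:
get @ H1 ⇒ 4
ask @ H0 ⇒ 2
H0 returns 6
H1 returns (6, 4)
H2 returns [(6, 4)]
= [(6, 4)]

Answer: [(6, 4)]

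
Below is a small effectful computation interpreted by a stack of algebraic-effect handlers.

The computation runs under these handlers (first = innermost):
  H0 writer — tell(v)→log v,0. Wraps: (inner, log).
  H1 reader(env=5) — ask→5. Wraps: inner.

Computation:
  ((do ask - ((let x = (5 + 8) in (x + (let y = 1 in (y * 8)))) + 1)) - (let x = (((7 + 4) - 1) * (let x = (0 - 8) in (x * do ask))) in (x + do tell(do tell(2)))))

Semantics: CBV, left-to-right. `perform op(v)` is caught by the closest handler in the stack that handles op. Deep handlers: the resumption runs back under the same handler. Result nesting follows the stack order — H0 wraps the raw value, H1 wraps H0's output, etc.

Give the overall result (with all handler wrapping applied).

Evaluation trace:
ask @ H1 ⇒ 5
ask @ H1 ⇒ 5
tell(2) @ H0 ⇒ log+=2
tell(0) @ H0 ⇒ log+=0
H0 returns (383, (2, 0))
H1 returns (383, (2, 0))
= (383, (2, 0))

Answer: (383, (2, 0))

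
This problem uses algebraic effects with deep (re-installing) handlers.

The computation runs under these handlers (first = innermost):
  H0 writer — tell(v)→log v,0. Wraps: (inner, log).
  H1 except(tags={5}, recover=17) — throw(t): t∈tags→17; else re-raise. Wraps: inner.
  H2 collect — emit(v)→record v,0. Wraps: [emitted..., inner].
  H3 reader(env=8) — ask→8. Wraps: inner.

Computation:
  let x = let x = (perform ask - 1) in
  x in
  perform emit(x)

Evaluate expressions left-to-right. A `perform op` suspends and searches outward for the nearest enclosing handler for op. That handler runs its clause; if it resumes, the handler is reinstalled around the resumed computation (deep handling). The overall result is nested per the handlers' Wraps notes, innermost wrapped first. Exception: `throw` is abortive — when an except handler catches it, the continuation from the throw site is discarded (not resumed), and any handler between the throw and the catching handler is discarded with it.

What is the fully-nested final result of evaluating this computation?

Answer: [7, (0, ())]

Step-by-step:
ask @ H3 ⇒ 8
emit(7) @ H2 ⇒ out+=7
H0 returns (0, ())
H1 returns (0, ())
H2 returns [7, (0, ())]
H3 returns [7, (0, ())]
= [7, (0, ())]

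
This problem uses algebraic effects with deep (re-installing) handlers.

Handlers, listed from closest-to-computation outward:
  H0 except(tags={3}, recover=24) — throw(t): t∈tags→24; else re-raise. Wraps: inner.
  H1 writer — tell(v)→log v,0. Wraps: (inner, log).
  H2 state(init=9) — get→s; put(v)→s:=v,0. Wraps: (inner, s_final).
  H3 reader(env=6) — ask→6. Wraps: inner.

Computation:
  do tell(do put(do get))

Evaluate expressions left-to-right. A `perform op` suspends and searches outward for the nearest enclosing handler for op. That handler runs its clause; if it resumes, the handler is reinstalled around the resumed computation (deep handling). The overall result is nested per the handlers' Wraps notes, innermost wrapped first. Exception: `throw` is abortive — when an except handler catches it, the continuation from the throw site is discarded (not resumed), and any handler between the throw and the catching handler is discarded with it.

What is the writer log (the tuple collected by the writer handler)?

Step-by-step:
get @ H2 ⇒ 9
put(9) @ H2 ⇒ s:=9
tell(0) @ H1 ⇒ log+=0
H0 returns 0
H1 returns (0, (0))
H2 returns ((0, (0)), 9)
H3 returns ((0, (0)), 9)
= ((0, (0)), 9)

Answer: (0)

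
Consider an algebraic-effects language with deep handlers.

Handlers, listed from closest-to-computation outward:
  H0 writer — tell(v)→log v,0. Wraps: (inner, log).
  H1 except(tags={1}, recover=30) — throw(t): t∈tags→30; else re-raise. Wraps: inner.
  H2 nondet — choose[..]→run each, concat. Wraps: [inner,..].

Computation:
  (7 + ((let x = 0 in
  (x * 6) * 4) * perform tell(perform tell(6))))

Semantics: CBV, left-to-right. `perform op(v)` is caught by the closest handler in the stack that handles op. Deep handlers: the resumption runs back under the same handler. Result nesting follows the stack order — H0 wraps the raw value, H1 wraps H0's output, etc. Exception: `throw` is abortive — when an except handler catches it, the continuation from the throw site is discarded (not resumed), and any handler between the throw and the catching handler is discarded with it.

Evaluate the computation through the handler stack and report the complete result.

Step-by-step:
tell(6) @ H0 ⇒ log+=6
tell(0) @ H0 ⇒ log+=0
H0 returns (7, (6, 0))
H1 returns (7, (6, 0))
H2 returns [(7, (6, 0))]
= [(7, (6, 0))]

Answer: [(7, (6, 0))]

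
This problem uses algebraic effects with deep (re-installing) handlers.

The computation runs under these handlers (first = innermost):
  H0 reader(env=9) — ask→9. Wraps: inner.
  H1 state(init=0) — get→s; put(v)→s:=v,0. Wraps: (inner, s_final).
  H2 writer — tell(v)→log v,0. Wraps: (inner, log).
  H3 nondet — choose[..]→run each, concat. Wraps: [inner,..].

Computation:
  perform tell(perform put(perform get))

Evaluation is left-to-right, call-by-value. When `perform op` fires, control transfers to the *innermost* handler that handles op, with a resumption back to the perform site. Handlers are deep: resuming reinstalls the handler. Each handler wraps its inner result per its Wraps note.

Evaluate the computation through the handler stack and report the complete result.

Answer: [((0, 0), (0))]

Evaluation trace:
get @ H1 ⇒ 0
put(0) @ H1 ⇒ s:=0
tell(0) @ H2 ⇒ log+=0
H0 returns 0
H1 returns (0, 0)
H2 returns ((0, 0), (0))
H3 returns [((0, 0), (0))]
= [((0, 0), (0))]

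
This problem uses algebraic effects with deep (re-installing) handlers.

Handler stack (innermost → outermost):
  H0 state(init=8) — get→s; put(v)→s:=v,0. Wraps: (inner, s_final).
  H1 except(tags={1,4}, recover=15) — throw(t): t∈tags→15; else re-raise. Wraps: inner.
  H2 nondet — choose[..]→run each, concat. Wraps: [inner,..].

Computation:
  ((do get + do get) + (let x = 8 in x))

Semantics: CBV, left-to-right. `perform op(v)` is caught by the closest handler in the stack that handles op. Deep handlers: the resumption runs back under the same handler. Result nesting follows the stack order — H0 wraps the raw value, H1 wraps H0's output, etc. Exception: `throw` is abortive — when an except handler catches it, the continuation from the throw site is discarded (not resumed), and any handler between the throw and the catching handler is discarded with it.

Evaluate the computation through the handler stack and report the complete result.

Answer: [(24, 8)]

Evaluation trace:
get @ H0 ⇒ 8
get @ H0 ⇒ 8
H0 returns (24, 8)
H1 returns (24, 8)
H2 returns [(24, 8)]
= [(24, 8)]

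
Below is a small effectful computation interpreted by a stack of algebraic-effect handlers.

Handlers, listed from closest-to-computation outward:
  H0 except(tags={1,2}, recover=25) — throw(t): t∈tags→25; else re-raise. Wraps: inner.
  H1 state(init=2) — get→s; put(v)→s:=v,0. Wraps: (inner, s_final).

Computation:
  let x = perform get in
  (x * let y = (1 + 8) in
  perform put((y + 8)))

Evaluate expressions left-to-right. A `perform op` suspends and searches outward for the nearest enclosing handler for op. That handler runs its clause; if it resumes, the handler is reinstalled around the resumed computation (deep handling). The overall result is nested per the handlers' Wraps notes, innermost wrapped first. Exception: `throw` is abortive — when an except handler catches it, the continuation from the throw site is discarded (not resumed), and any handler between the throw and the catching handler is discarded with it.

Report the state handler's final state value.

Answer: 17

Working:
get @ H1 ⇒ 2
put(17) @ H1 ⇒ s:=17
H0 returns 0
H1 returns (0, 17)
= (0, 17)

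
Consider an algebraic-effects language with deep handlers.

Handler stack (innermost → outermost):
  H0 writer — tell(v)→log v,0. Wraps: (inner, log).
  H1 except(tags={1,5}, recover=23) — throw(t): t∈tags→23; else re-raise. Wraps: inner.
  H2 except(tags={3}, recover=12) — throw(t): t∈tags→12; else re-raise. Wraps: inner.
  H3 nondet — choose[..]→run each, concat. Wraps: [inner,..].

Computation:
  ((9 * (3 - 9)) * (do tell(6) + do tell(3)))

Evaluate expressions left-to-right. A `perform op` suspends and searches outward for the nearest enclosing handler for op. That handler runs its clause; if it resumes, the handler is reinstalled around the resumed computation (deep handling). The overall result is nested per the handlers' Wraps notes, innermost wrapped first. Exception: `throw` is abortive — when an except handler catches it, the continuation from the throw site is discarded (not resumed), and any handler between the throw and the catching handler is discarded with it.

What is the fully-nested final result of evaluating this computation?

Answer: [(0, (6, 3))]

Step-by-step:
tell(6) @ H0 ⇒ log+=6
tell(3) @ H0 ⇒ log+=3
H0 returns (0, (6, 3))
H1 returns (0, (6, 3))
H2 returns (0, (6, 3))
H3 returns [(0, (6, 3))]
= [(0, (6, 3))]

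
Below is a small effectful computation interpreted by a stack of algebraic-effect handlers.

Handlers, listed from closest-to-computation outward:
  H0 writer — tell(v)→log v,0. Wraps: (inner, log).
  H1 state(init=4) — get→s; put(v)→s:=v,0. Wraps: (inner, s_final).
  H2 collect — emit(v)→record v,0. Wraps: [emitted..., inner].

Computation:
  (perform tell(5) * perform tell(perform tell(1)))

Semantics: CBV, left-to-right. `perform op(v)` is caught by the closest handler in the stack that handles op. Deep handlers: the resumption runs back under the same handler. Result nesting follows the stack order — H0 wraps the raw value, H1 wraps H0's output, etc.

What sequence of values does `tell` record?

Working:
tell(5) @ H0 ⇒ log+=5
tell(1) @ H0 ⇒ log+=1
tell(0) @ H0 ⇒ log+=0
H0 returns (0, (5, 1, 0))
H1 returns ((0, (5, 1, 0)), 4)
H2 returns [((0, (5, 1, 0)), 4)]
= [((0, (5, 1, 0)), 4)]

Answer: (5, 1, 0)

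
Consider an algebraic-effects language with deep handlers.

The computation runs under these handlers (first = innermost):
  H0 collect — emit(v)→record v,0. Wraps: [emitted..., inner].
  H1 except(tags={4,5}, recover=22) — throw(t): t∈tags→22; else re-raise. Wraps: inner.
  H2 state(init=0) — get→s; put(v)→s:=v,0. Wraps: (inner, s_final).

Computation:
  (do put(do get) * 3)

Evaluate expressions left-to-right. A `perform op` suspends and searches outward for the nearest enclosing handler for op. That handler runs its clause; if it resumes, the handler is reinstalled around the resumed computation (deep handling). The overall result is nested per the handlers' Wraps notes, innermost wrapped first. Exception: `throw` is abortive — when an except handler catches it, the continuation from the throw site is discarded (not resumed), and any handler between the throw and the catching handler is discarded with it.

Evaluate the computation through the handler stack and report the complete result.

Answer: ([0], 0)

Evaluation trace:
get @ H2 ⇒ 0
put(0) @ H2 ⇒ s:=0
H0 returns [0]
H1 returns [0]
H2 returns ([0], 0)
= ([0], 0)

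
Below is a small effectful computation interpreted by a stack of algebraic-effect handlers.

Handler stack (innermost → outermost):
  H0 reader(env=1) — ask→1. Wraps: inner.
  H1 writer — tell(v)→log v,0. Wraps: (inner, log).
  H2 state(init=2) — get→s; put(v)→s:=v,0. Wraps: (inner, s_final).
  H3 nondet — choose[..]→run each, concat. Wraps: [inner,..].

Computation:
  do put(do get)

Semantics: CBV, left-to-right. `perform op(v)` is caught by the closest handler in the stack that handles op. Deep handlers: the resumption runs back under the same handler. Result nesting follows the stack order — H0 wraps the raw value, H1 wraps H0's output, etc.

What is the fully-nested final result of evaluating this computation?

Answer: [((0, ()), 2)]

Working:
get @ H2 ⇒ 2
put(2) @ H2 ⇒ s:=2
H0 returns 0
H1 returns (0, ())
H2 returns ((0, ()), 2)
H3 returns [((0, ()), 2)]
= [((0, ()), 2)]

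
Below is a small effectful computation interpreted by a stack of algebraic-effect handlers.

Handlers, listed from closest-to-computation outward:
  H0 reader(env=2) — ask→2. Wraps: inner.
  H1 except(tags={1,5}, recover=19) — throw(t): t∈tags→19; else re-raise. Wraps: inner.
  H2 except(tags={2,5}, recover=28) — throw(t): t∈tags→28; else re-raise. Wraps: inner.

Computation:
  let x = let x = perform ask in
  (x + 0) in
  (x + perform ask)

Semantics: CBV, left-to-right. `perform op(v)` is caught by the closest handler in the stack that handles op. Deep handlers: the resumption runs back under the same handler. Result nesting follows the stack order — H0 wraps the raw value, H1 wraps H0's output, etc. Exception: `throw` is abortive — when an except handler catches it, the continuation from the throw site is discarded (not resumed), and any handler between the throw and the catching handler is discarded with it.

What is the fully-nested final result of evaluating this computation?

Working:
ask @ H0 ⇒ 2
ask @ H0 ⇒ 2
H0 returns 4
H1 returns 4
H2 returns 4
= 4

Answer: 4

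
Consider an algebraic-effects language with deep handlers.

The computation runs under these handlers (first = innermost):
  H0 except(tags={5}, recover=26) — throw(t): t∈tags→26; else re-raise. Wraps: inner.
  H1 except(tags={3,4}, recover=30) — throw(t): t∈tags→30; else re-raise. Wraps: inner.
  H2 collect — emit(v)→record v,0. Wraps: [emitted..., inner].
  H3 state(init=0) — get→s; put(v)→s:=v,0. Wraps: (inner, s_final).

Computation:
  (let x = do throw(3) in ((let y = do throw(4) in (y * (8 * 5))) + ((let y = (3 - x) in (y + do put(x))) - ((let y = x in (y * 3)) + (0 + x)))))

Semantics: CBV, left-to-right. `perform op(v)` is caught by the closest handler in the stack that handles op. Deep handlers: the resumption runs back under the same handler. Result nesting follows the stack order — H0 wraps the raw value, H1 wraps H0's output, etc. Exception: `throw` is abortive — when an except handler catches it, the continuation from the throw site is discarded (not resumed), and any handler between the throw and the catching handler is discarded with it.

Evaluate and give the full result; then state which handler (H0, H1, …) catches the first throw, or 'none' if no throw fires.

Step-by-step:
throw(3) @ H0 re-raised
throw(3) @ H1 caught ⇒ 30
H2 returns [30]
H3 returns ([30], 0)
= ([30], 0)

Answer: ([30], 0) ; first throw caught by: H1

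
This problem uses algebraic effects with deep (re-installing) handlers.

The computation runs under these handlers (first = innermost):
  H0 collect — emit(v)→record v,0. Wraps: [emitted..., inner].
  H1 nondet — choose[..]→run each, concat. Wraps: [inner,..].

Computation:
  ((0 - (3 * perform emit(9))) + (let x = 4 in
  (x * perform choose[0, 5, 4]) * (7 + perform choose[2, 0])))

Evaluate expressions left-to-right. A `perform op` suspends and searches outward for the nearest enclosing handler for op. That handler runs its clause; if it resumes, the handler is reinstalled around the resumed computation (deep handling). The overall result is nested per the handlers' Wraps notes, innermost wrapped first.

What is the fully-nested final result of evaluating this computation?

Working:
emit(9) @ H0 ⇒ out+=9
choose[0, 5, 4] @ H1
  branch[0] choose=0:
    choose[2, 0] @ H1
      branch[0] choose=2:
        H0 returns [9, 0]
        H1 returns [[9, 0]]
      branch[1] choose=0:
        H0 returns [9, 0]
        H1 returns [[9, 0]]
  branch[1] choose=5:
    choose[2, 0] @ H1
      branch[0] choose=2:
        H0 returns [9, 180]
        H1 returns [[9, 180]]
      branch[1] choose=0:
        H0 returns [9, 140]
        H1 returns [[9, 140]]
  branch[2] choose=4:
    choose[2, 0] @ H1
      branch[0] choose=2:
        H0 returns [9, 144]
        H1 returns [[9, 144]]
      branch[1] choose=0:
        H0 returns [9, 112]
        H1 returns [[9, 112]]
= [[9, 0], [9, 0], [9, 180], [9, 140], [9, 144], [9, 112]]

Answer: [[9, 0], [9, 0], [9, 180], [9, 140], [9, 144], [9, 112]]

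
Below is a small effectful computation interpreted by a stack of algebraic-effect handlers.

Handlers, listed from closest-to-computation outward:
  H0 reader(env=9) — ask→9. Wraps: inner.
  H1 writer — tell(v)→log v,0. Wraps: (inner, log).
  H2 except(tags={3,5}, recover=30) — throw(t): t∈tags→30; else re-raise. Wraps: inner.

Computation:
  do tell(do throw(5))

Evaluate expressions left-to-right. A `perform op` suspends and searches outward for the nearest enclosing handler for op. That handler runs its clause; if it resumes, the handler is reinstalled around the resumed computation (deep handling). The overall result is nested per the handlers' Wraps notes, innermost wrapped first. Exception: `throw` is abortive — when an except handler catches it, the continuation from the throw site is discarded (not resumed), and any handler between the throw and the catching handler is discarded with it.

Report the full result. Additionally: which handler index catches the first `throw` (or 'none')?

Answer: 30 ; first throw caught by: H2

Working:
throw(5) @ H2 caught ⇒ 30
= 30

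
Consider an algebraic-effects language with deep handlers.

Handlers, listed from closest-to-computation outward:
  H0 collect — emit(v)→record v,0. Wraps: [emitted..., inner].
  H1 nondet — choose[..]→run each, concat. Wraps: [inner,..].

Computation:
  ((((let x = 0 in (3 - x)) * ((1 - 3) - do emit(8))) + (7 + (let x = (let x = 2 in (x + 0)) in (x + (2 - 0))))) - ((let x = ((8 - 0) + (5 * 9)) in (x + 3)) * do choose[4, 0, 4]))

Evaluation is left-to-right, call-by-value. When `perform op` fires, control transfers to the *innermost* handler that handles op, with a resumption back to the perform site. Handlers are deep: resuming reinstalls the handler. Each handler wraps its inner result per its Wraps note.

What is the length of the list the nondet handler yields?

Answer: 3

Working:
emit(8) @ H0 ⇒ out+=8
choose[4, 0, 4] @ H1
  branch[0] choose=4:
    H0 returns [8, -219]
    H1 returns [[8, -219]]
  branch[1] choose=0:
    H0 returns [8, 5]
    H1 returns [[8, 5]]
  branch[2] choose=4:
    H0 returns [8, -219]
    H1 returns [[8, -219]]
= [[8, -219], [8, 5], [8, -219]]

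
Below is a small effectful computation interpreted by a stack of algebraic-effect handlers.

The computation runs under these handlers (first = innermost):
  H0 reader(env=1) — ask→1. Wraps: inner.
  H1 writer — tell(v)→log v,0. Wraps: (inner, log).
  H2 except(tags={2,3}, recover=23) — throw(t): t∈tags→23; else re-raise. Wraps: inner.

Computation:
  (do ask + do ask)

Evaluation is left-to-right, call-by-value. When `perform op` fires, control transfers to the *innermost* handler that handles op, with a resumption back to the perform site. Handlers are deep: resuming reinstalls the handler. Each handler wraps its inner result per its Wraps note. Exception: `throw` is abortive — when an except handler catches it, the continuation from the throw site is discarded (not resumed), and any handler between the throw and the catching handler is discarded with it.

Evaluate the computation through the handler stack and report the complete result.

Working:
ask @ H0 ⇒ 1
ask @ H0 ⇒ 1
H0 returns 2
H1 returns (2, ())
H2 returns (2, ())
= (2, ())

Answer: (2, ())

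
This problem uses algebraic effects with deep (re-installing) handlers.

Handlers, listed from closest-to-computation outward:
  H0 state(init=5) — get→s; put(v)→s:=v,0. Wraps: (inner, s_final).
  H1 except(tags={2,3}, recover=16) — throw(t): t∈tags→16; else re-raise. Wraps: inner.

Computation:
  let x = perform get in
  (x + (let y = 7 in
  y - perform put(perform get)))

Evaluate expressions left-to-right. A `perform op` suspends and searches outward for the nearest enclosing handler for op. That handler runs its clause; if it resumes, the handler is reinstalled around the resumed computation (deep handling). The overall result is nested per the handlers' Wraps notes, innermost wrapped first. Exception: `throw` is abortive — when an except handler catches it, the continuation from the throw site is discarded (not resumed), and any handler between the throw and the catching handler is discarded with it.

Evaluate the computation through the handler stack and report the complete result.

Answer: (12, 5)

Evaluation trace:
get @ H0 ⇒ 5
get @ H0 ⇒ 5
put(5) @ H0 ⇒ s:=5
H0 returns (12, 5)
H1 returns (12, 5)
= (12, 5)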